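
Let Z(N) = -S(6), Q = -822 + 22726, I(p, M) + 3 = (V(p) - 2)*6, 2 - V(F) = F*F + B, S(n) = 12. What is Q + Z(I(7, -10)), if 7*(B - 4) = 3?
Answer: 21892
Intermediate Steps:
B = 31/7 (B = 4 + (1/7)*3 = 4 + 3/7 = 31/7 ≈ 4.4286)
V(F) = -17/7 - F**2 (V(F) = 2 - (F*F + 31/7) = 2 - (F**2 + 31/7) = 2 - (31/7 + F**2) = 2 + (-31/7 - F**2) = -17/7 - F**2)
I(p, M) = -207/7 - 6*p**2 (I(p, M) = -3 + ((-17/7 - p**2) - 2)*6 = -3 + (-31/7 - p**2)*6 = -3 + (-186/7 - 6*p**2) = -207/7 - 6*p**2)
Q = 21904
Z(N) = -12 (Z(N) = -1*12 = -12)
Q + Z(I(7, -10)) = 21904 - 12 = 21892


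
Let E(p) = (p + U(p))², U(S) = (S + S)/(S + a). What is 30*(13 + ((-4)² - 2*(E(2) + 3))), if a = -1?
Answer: -1470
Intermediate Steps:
U(S) = 2*S/(-1 + S) (U(S) = (S + S)/(S - 1) = (2*S)/(-1 + S) = 2*S/(-1 + S))
E(p) = (p + 2*p/(-1 + p))²
30*(13 + ((-4)² - 2*(E(2) + 3))) = 30*(13 + ((-4)² - 2*(2²*(1 + 2)²/(-1 + 2)² + 3))) = 30*(13 + (16 - 2*(4*3²/1² + 3))) = 30*(13 + (16 - 2*(4*9*1 + 3))) = 30*(13 + (16 - 2*(36 + 3))) = 30*(13 + (16 - 2*39)) = 30*(13 + (16 - 78)) = 30*(13 - 62) = 30*(-49) = -1470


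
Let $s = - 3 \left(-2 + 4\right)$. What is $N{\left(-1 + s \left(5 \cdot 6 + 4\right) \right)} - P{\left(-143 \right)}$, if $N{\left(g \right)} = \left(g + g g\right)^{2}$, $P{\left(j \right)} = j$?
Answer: $1748912543$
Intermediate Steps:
$s = -6$ ($s = \left(-3\right) 2 = -6$)
$N{\left(g \right)} = \left(g + g^{2}\right)^{2}$
$N{\left(-1 + s \left(5 \cdot 6 + 4\right) \right)} - P{\left(-143 \right)} = \left(-1 - 6 \left(5 \cdot 6 + 4\right)\right)^{2} \left(1 - \left(1 + 6 \left(5 \cdot 6 + 4\right)\right)\right)^{2} - -143 = \left(-1 - 6 \left(30 + 4\right)\right)^{2} \left(1 - \left(1 + 6 \left(30 + 4\right)\right)\right)^{2} + 143 = \left(-1 - 204\right)^{2} \left(1 - 205\right)^{2} + 143 = \left(-205\right)^{2} \left(1 - 205\right)^{2} + 143 = 42025 \left(-204\right)^{2} + 143 = 42025 \cdot 41616 + 143 = 1748912400 + 143 = 1748912543$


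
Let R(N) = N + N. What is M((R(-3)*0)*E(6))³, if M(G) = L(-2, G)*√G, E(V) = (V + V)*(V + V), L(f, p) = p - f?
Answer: 0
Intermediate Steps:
R(N) = 2*N
E(V) = 4*V² (E(V) = (2*V)*(2*V) = 4*V²)
M(G) = √G*(2 + G) (M(G) = (G - 1*(-2))*√G = (G + 2)*√G = (2 + G)*√G = √G*(2 + G))
M((R(-3)*0)*E(6))³ = (√(((2*(-3))*0)*(4*6²))*(2 + ((2*(-3))*0)*(4*6²)))³ = (√((-6*0)*(4*36))*(2 + (-6*0)*(4*36)))³ = (√(0*144)*(2 + 0*144))³ = (√0*(2 + 0))³ = (0*2)³ = 0³ = 0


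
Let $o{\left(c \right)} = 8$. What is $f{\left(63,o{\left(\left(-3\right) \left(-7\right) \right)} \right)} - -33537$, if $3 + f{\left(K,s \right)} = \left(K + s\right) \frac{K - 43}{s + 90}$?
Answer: $\frac{1643876}{49} \approx 33549.0$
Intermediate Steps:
$f{\left(K,s \right)} = -3 + \frac{\left(-43 + K\right) \left(K + s\right)}{90 + s}$ ($f{\left(K,s \right)} = -3 + \left(K + s\right) \frac{K - 43}{s + 90} = -3 + \left(K + s\right) \frac{-43 + K}{90 + s} = -3 + \frac{\left(-43 + K\right) \left(K + s\right)}{90 + s}$)
$f{\left(63,o{\left(\left(-3\right) \left(-7\right) \right)} \right)} - -33537 = \frac{-270 + 63^{2} - 368 - 2709 + 63 \cdot 8}{90 + 8} - -33537 = \frac{-270 + 3969 - 368 - 2709 + 504}{98} + 33537 = \frac{1}{98} \cdot 1126 + 33537 = \frac{563}{49} + 33537 = \frac{1643876}{49}$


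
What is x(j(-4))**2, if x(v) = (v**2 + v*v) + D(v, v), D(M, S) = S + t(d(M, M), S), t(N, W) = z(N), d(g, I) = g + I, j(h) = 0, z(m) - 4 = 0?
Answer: 16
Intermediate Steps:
z(m) = 4 (z(m) = 4 + 0 = 4)
d(g, I) = I + g
t(N, W) = 4
D(M, S) = 4 + S (D(M, S) = S + 4 = 4 + S)
x(v) = 4 + v + 2*v**2 (x(v) = (v**2 + v*v) + (4 + v) = (v**2 + v**2) + (4 + v) = 2*v**2 + (4 + v) = 4 + v + 2*v**2)
x(j(-4))**2 = (4 + 0 + 2*0**2)**2 = (4 + 0 + 2*0)**2 = (4 + 0 + 0)**2 = 4**2 = 16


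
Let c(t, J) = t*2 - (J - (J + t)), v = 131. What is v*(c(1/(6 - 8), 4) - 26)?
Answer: -7205/2 ≈ -3602.5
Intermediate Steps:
c(t, J) = 3*t (c(t, J) = 2*t - (J + (-J - t)) = 2*t - (-1)*t = 2*t + t = 3*t)
v*(c(1/(6 - 8), 4) - 26) = 131*(3/(6 - 8) - 26) = 131*(3/(-2) - 26) = 131*(3*(-½) - 26) = 131*(-3/2 - 26) = 131*(-55/2) = -7205/2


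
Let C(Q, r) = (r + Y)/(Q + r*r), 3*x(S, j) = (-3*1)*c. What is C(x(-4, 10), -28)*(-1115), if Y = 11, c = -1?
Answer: 3791/157 ≈ 24.146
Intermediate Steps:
x(S, j) = 1 (x(S, j) = (-3*1*(-1))/3 = (-3*(-1))/3 = (⅓)*3 = 1)
C(Q, r) = (11 + r)/(Q + r²) (C(Q, r) = (r + 11)/(Q + r*r) = (11 + r)/(Q + r²))
C(x(-4, 10), -28)*(-1115) = ((11 - 28)/(1 + (-28)²))*(-1115) = (-17/(1 + 784))*(-1115) = (-17/785)*(-1115) = ((1/785)*(-17))*(-1115) = -17/785*(-1115) = 3791/157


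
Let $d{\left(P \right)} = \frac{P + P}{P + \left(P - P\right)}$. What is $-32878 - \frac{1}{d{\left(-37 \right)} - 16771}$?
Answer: $- \frac{551331181}{16769} \approx -32878.0$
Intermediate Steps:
$d{\left(P \right)} = 2$ ($d{\left(P \right)} = \frac{2 P}{P + 0} = \frac{2 P}{P} = 2$)
$-32878 - \frac{1}{d{\left(-37 \right)} - 16771} = -32878 - \frac{1}{2 - 16771} = -32878 - \frac{1}{-16769} = -32878 - - \frac{1}{16769} = -32878 + \frac{1}{16769} = - \frac{551331181}{16769}$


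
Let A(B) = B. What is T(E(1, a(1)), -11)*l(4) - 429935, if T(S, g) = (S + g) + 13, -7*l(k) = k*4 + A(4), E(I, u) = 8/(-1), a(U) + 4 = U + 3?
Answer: -3009425/7 ≈ -4.2992e+5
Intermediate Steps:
a(U) = -1 + U (a(U) = -4 + (U + 3) = -4 + (3 + U) = -1 + U)
E(I, u) = -8 (E(I, u) = 8*(-1) = -8)
l(k) = -4/7 - 4*k/7 (l(k) = -(k*4 + 4)/7 = -(4*k + 4)/7 = -(4 + 4*k)/7 = -4/7 - 4*k/7)
T(S, g) = 13 + S + g
T(E(1, a(1)), -11)*l(4) - 429935 = (13 - 8 - 11)*(-4/7 - 4/7*4) - 429935 = -6*(-4/7 - 16/7) - 429935 = -6*(-20/7) - 429935 = 120/7 - 429935 = -3009425/7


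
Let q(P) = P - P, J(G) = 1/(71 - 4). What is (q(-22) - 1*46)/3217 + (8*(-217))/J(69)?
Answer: -374175750/3217 ≈ -1.1631e+5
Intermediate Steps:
J(G) = 1/67
q(P) = 0
(q(-22) - 1*46)/3217 + (8*(-217))/J(69) = (0 - 1*46)/3217 + (8*(-217))/(1/67) = (0 - 46)*(1/3217) - 1736*67 = -46*1/3217 - 116312 = -46/3217 - 116312 = -374175750/3217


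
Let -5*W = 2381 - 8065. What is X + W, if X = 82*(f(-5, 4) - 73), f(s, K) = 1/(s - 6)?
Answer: -267116/55 ≈ -4856.7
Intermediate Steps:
f(s, K) = 1/(-6 + s)
W = 5684/5 (W = -(2381 - 8065)/5 = -⅕*(-5684) = 5684/5 ≈ 1136.8)
X = -65928/11 (X = 82*(1/(-6 - 5) - 73) = 82*(1/(-11) - 73) = 82*(-1/11 - 73) = 82*(-804/11) = -65928/11 ≈ -5993.5)
X + W = -65928/11 + 5684/5 = -267116/55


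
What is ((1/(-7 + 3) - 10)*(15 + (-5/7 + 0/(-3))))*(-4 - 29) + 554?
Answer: 37703/7 ≈ 5386.1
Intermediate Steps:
((1/(-7 + 3) - 10)*(15 + (-5/7 + 0/(-3))))*(-4 - 29) + 554 = ((1/(-4) - 10)*(15 + (-5*⅐ + 0*(-⅓))))*(-33) + 554 = ((-¼ - 10)*(15 + (-5/7 + 0)))*(-33) + 554 = -41*(15 - 5/7)/4*(-33) + 554 = -41/4*100/7*(-33) + 554 = -1025/7*(-33) + 554 = 33825/7 + 554 = 37703/7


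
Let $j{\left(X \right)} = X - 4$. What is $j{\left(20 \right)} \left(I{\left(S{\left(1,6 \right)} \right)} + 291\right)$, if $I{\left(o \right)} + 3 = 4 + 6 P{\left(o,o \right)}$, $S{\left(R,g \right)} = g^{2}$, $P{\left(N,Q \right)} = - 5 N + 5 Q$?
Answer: $4672$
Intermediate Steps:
$j{\left(X \right)} = -4 + X$
$I{\left(o \right)} = 1$ ($I{\left(o \right)} = -3 + \left(4 + 6 \left(- 5 o + 5 o\right)\right) = -3 + \left(4 + 6 \cdot 0\right) = -3 + \left(4 + 0\right) = -3 + 4 = 1$)
$j{\left(20 \right)} \left(I{\left(S{\left(1,6 \right)} \right)} + 291\right) = \left(-4 + 20\right) \left(1 + 291\right) = 16 \cdot 292 = 4672$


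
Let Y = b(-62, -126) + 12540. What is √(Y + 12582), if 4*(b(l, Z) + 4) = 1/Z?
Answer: √177232594/84 ≈ 158.49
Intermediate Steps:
b(l, Z) = -4 + 1/(4*Z)
Y = 6318143/504 (Y = (-4 + (¼)/(-126)) + 12540 = (-4 + (¼)*(-1/126)) + 12540 = (-4 - 1/504) + 12540 = -2017/504 + 12540 = 6318143/504 ≈ 12536.)
√(Y + 12582) = √(6318143/504 + 12582) = √(12659471/504) = √177232594/84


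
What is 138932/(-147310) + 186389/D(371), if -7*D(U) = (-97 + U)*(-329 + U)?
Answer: -13842683899/121088820 ≈ -114.32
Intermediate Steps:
D(U) = -(-329 + U)*(-97 + U)/7 (D(U) = -(-97 + U)*(-329 + U)/7 = -(-329 + U)*(-97 + U)/7)
138932/(-147310) + 186389/D(371) = 138932/(-147310) + 186389/(-4559 - ⅐*371² + (426/7)*371) = 138932*(-1/147310) + 186389/(-4559 - ⅐*137641 + 22578) = -69466/73655 + 186389/(-4559 - 19663 + 22578) = -69466/73655 + 186389/(-1644) = -69466/73655 + 186389*(-1/1644) = -69466/73655 - 186389/1644 = -13842683899/121088820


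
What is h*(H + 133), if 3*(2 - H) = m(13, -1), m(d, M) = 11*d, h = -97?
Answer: -25414/3 ≈ -8471.3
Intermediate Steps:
H = -137/3 (H = 2 - 11*13/3 = 2 - ⅓*143 = 2 - 143/3 = -137/3 ≈ -45.667)
h*(H + 133) = -97*(-137/3 + 133) = -97*262/3 = -25414/3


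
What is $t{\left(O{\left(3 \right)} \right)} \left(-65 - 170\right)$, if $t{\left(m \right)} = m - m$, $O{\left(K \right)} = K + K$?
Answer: $0$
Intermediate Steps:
$O{\left(K \right)} = 2 K$
$t{\left(m \right)} = 0$
$t{\left(O{\left(3 \right)} \right)} \left(-65 - 170\right) = 0 \left(-65 - 170\right) = 0 \left(-235\right) = 0$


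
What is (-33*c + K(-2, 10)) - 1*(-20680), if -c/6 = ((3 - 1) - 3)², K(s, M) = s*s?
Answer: 20882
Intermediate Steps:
K(s, M) = s²
c = -6 (c = -6*((3 - 1) - 3)² = -6*(2 - 3)² = -6*(-1)² = -6*1 = -6)
(-33*c + K(-2, 10)) - 1*(-20680) = (-33*(-6) + (-2)²) - 1*(-20680) = (198 + 4) + 20680 = 202 + 20680 = 20882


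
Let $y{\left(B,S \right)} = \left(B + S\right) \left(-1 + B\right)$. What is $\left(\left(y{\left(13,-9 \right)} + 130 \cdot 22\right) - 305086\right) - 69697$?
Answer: $-371875$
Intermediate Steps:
$y{\left(B,S \right)} = \left(-1 + B\right) \left(B + S\right)$
$\left(\left(y{\left(13,-9 \right)} + 130 \cdot 22\right) - 305086\right) - 69697 = \left(\left(\left(13^{2} - 13 - -9 + 13 \left(-9\right)\right) + 130 \cdot 22\right) - 305086\right) - 69697 = \left(\left(\left(169 - 13 + 9 - 117\right) + 2860\right) - 305086\right) - 69697 = \left(\left(48 + 2860\right) - 305086\right) - 69697 = \left(2908 - 305086\right) - 69697 = -302178 - 69697 = -371875$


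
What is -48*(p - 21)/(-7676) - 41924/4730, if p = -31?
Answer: -41701838/4538435 ≈ -9.1886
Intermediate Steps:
-48*(p - 21)/(-7676) - 41924/4730 = -48*(-31 - 21)/(-7676) - 41924/4730 = -48*(-52)*(-1/7676) - 41924*1/4730 = 2496*(-1/7676) - 20962/2365 = -624/1919 - 20962/2365 = -41701838/4538435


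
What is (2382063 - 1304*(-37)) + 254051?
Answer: 2684362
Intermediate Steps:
(2382063 - 1304*(-37)) + 254051 = (2382063 + 48248) + 254051 = 2430311 + 254051 = 2684362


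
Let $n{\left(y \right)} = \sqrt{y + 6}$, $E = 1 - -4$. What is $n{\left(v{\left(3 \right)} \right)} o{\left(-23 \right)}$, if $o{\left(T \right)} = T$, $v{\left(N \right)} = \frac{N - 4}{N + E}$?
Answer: $- \frac{23 \sqrt{94}}{4} \approx -55.748$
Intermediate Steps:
$E = 5$ ($E = 1 + 4 = 5$)
$v{\left(N \right)} = \frac{-4 + N}{5 + N}$ ($v{\left(N \right)} = \frac{N - 4}{N + 5} = \frac{-4 + N}{5 + N}$)
$n{\left(y \right)} = \sqrt{6 + y}$
$n{\left(v{\left(3 \right)} \right)} o{\left(-23 \right)} = \sqrt{6 + \frac{-4 + 3}{5 + 3}} \left(-23\right) = \sqrt{6 + \frac{1}{8} \left(-1\right)} \left(-23\right) = \sqrt{6 - \frac{1}{8}} \left(-23\right) = \sqrt{\frac{47}{8}} \left(-23\right) = \frac{\sqrt{94}}{4} \left(-23\right) = - \frac{23 \sqrt{94}}{4}$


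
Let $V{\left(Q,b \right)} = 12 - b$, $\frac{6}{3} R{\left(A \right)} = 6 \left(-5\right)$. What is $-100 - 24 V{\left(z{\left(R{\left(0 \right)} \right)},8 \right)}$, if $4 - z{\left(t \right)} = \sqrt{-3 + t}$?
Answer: $-196$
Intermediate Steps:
$R{\left(A \right)} = -15$ ($R{\left(A \right)} = \frac{6 \left(-5\right)}{2} = \frac{1}{2} \left(-30\right) = -15$)
$z{\left(t \right)} = 4 - \sqrt{-3 + t}$
$-100 - 24 V{\left(z{\left(R{\left(0 \right)} \right)},8 \right)} = -100 - 24 \left(12 - 8\right) = -100 - 96 = -196$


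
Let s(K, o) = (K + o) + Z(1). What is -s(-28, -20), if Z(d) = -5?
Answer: 53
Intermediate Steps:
s(K, o) = -5 + K + o (s(K, o) = (K + o) - 5 = -5 + K + o)
-s(-28, -20) = -(-5 - 28 - 20) = -1*(-53) = 53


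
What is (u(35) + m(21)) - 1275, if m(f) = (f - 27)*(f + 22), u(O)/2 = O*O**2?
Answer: 84217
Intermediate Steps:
u(O) = 2*O**3 (u(O) = 2*(O*O**2) = 2*O**3)
m(f) = (-27 + f)*(22 + f)
(u(35) + m(21)) - 1275 = (2*35**3 + (-594 + 21**2 - 5*21)) - 1275 = (2*42875 + (-594 + 441 - 105)) - 1275 = (85750 - 258) - 1275 = 85492 - 1275 = 84217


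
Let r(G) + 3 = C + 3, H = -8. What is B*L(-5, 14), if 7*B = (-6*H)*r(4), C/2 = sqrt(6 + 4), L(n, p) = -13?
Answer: -1248*sqrt(10)/7 ≈ -563.79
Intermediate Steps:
C = 2*sqrt(10) (C = 2*sqrt(6 + 4) = 2*sqrt(10) ≈ 6.3246)
r(G) = 2*sqrt(10) (r(G) = -3 + (2*sqrt(10) + 3) = -3 + (3 + 2*sqrt(10)) = 2*sqrt(10))
B = 96*sqrt(10)/7 (B = ((-6*(-8))*(2*sqrt(10)))/7 = (48*(2*sqrt(10)))/7 = (96*sqrt(10))/7 = 96*sqrt(10)/7 ≈ 43.368)
B*L(-5, 14) = (96*sqrt(10)/7)*(-13) = -1248*sqrt(10)/7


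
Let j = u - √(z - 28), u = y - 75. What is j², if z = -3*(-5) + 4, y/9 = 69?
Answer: 298107 - 3276*I ≈ 2.9811e+5 - 3276.0*I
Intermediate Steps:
y = 621 (y = 9*69 = 621)
z = 19 (z = 15 + 4 = 19)
u = 546 (u = 621 - 75 = 546)
j = 546 - 3*I (j = 546 - √(19 - 28) = 546 - √(-9) = 546 - 3*I ≈ 546.0 - 3.0*I)
j² = (546 - 3*I)²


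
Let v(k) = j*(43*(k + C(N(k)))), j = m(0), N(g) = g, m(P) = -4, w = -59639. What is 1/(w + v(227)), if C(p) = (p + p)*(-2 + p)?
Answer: -1/17668483 ≈ -5.6598e-8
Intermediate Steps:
C(p) = 2*p*(-2 + p) (C(p) = (2*p)*(-2 + p) = 2*p*(-2 + p))
j = -4
v(k) = -172*k - 344*k*(-2 + k) (v(k) = -172*(k + 2*k*(-2 + k)) = -4*(43*k + 86*k*(-2 + k)) = -172*k - 344*k*(-2 + k))
1/(w + v(227)) = 1/(-59639 + 172*227*(3 - 2*227)) = 1/(-59639 + 172*227*(3 - 454)) = 1/(-59639 + 172*227*(-451)) = 1/(-59639 - 17608844) = 1/(-17668483) = -1/17668483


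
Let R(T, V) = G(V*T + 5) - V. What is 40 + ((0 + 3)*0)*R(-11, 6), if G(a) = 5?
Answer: 40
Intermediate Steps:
R(T, V) = 5 - V
40 + ((0 + 3)*0)*R(-11, 6) = 40 + ((0 + 3)*0)*(5 - 1*6) = 40 + (3*0)*(5 - 6) = 40 + 0*(-1) = 40 + 0 = 40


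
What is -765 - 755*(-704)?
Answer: 530755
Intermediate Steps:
-765 - 755*(-704) = -765 + 531520 = 530755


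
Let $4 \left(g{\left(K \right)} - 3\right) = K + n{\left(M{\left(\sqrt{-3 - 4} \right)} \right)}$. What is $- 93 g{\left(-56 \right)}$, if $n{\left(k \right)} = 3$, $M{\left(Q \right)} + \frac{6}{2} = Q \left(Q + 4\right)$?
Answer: $\frac{3813}{4} \approx 953.25$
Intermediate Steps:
$M{\left(Q \right)} = -3 + Q \left(4 + Q\right)$ ($M{\left(Q \right)} = -3 + Q \left(Q + 4\right) = -3 + Q \left(4 + Q\right)$)
$g{\left(K \right)} = \frac{15}{4} + \frac{K}{4}$ ($g{\left(K \right)} = 3 + \frac{K + 3}{4} = 3 + \frac{3 + K}{4} = 3 + \left(\frac{3}{4} + \frac{K}{4}\right) = \frac{15}{4} + \frac{K}{4}$)
$- 93 g{\left(-56 \right)} = - 93 \left(\frac{15}{4} + \frac{1}{4} \left(-56\right)\right) = - 93 \left(\frac{15}{4} - 14\right) = \left(-93\right) \left(- \frac{41}{4}\right) = \frac{3813}{4}$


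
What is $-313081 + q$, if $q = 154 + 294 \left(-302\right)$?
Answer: $-401715$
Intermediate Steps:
$q = -88634$ ($q = 154 - 88788 = -88634$)
$-313081 + q = -313081 - 88634 = -401715$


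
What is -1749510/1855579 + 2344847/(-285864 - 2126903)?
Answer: -8572208845583/4477079777093 ≈ -1.9147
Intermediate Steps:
-1749510/1855579 + 2344847/(-285864 - 2126903) = -1749510*1/1855579 + 2344847/(-2412767) = -1749510/1855579 + 2344847*(-1/2412767) = -1749510/1855579 - 2344847/2412767 = -8572208845583/4477079777093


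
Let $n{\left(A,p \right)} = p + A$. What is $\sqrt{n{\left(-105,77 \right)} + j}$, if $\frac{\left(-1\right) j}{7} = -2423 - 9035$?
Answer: $\sqrt{80178} \approx 283.16$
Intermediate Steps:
$n{\left(A,p \right)} = A + p$
$j = 80206$ ($j = - 7 \left(-2423 - 9035\right) = \left(-7\right) \left(-11458\right) = 80206$)
$\sqrt{n{\left(-105,77 \right)} + j} = \sqrt{\left(-105 + 77\right) + 80206} = \sqrt{-28 + 80206} = \sqrt{80178}$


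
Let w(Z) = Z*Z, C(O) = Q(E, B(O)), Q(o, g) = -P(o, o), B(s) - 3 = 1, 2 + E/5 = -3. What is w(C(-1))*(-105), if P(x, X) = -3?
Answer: -945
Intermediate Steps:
E = -25 (E = -10 + 5*(-3) = -10 - 15 = -25)
B(s) = 4 (B(s) = 3 + 1 = 4)
Q(o, g) = 3 (Q(o, g) = -1*(-3) = 3)
C(O) = 3
w(Z) = Z**2
w(C(-1))*(-105) = 3**2*(-105) = 9*(-105) = -945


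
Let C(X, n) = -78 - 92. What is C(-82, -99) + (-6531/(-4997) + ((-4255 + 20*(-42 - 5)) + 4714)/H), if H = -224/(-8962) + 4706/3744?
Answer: -2248215216299/4133463433 ≈ -543.91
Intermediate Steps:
H = 827189/645264 (H = -224*(-1/8962) + 4706*(1/3744) = 112/4481 + 181/144 = 827189/645264 ≈ 1.2819)
C(X, n) = -170
C(-82, -99) + (-6531/(-4997) + ((-4255 + 20*(-42 - 5)) + 4714)/H) = -170 + (-6531/(-4997) + ((-4255 + 20*(-42 - 5)) + 4714)/(827189/645264)) = -170 + (-6531*(-1/4997) + ((-4255 + 20*(-47)) + 4714)*(645264/827189)) = -170 + (6531/4997 + ((-4255 - 940) + 4714)*(645264/827189)) = -170 + (6531/4997 + (-5195 + 4714)*(645264/827189)) = -170 + (6531/4997 - 481*645264/827189) = -170 + (6531/4997 - 310371984/827189) = -170 - 1545526432689/4133463433 = -2248215216299/4133463433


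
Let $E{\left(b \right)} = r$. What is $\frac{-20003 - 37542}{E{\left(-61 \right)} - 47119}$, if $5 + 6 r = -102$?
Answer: $\frac{345270}{282821} \approx 1.2208$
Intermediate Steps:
$r = - \frac{107}{6}$ ($r = - \frac{5}{6} + \frac{1}{6} \left(-102\right) = - \frac{5}{6} - 17 = - \frac{107}{6} \approx -17.833$)
$E{\left(b \right)} = - \frac{107}{6}$
$\frac{-20003 - 37542}{E{\left(-61 \right)} - 47119} = \frac{-20003 - 37542}{- \frac{107}{6} - 47119} = - \frac{57545}{- \frac{282821}{6}} = \left(-57545\right) \left(- \frac{6}{282821}\right) = \frac{345270}{282821}$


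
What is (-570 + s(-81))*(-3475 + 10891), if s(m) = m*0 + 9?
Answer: -4160376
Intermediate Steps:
s(m) = 9 (s(m) = 0 + 9 = 9)
(-570 + s(-81))*(-3475 + 10891) = (-570 + 9)*(-3475 + 10891) = -561*7416 = -4160376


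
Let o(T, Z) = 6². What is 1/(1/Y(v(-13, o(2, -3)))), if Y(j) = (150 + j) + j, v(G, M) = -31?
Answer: 88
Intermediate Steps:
o(T, Z) = 36
Y(j) = 150 + 2*j
1/(1/Y(v(-13, o(2, -3)))) = 1/(1/(150 + 2*(-31))) = 1/(1/(150 - 62)) = 1/(1/88) = 88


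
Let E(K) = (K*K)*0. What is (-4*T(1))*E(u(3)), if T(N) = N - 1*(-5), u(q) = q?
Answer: 0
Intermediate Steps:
T(N) = 5 + N (T(N) = N + 5 = 5 + N)
E(K) = 0 (E(K) = K²*0 = 0)
(-4*T(1))*E(u(3)) = -4*(5 + 1)*0 = -4*6*0 = -24*0 = 0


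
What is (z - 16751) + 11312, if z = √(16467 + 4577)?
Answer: -5439 + 2*√5261 ≈ -5293.9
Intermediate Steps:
z = 2*√5261 (z = √21044 = 2*√5261 ≈ 145.07)
(z - 16751) + 11312 = (2*√5261 - 16751) + 11312 = (-16751 + 2*√5261) + 11312 = -5439 + 2*√5261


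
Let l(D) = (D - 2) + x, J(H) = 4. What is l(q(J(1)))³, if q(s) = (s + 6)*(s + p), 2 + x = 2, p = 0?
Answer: 54872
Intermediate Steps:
x = 0 (x = -2 + 2 = 0)
q(s) = s*(6 + s) (q(s) = (s + 6)*(s + 0) = (6 + s)*s = s*(6 + s))
l(D) = -2 + D (l(D) = (D - 2) + 0 = (-2 + D) + 0 = -2 + D)
l(q(J(1)))³ = (-2 + 4*(6 + 4))³ = (-2 + 4*10)³ = (-2 + 40)³ = 38³ = 54872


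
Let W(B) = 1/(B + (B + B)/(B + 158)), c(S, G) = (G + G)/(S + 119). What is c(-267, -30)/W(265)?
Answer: 563125/5217 ≈ 107.94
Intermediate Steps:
c(S, G) = 2*G/(119 + S) (c(S, G) = (2*G)/(119 + S) = 2*G/(119 + S))
W(B) = 1/(B + 2*B/(158 + B)) (W(B) = 1/(B + (2*B)/(158 + B)) = 1/(B + 2*B/(158 + B)))
c(-267, -30)/W(265) = (2*(-30)/(119 - 267))/(((158 + 265)/(265*(160 + 265)))) = (2*(-30)/(-148))/(((1/265)*423/425)) = (2*(-30)*(-1/148))/(((1/265)*(1/425)*423)) = 15/(37*(423/112625)) = (15/37)*(112625/423) = 563125/5217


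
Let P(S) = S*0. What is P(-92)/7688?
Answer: 0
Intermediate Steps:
P(S) = 0
P(-92)/7688 = 0/7688 = 0*(1/7688) = 0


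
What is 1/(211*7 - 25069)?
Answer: -1/23592 ≈ -4.2387e-5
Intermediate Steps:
1/(211*7 - 25069) = 1/(1477 - 25069) = 1/(-23592) = -1/23592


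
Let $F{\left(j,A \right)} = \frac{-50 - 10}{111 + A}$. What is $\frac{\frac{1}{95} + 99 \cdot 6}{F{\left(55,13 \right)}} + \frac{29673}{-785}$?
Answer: $- \frac{1803226}{1425} \approx -1265.4$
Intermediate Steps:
$F{\left(j,A \right)} = - \frac{60}{111 + A}$
$\frac{\frac{1}{95} + 99 \cdot 6}{F{\left(55,13 \right)}} + \frac{29673}{-785} = \frac{\frac{1}{95} + 99 \cdot 6}{\left(-60\right) \frac{1}{111 + 13}} + \frac{29673}{-785} = \frac{\frac{1}{95} + 594}{\left(-60\right) \frac{1}{124}} + 29673 \left(- \frac{1}{785}\right) = \frac{56431}{95 \left(\left(-60\right) \frac{1}{124}\right)} - \frac{189}{5} = \frac{56431}{95 \left(- \frac{15}{31}\right)} - \frac{189}{5} = \frac{56431}{95} \left(- \frac{31}{15}\right) - \frac{189}{5} = - \frac{1749361}{1425} - \frac{189}{5} = - \frac{1803226}{1425}$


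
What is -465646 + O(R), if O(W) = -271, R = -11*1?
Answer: -465917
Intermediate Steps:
R = -11
-465646 + O(R) = -465646 - 271 = -465917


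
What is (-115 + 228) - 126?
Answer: -13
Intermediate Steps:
(-115 + 228) - 126 = 113 - 126 = -13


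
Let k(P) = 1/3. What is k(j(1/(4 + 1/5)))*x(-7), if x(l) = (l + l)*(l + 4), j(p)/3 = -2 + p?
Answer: 14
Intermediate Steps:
j(p) = -6 + 3*p (j(p) = 3*(-2 + p) = -6 + 3*p)
x(l) = 2*l*(4 + l) (x(l) = (2*l)*(4 + l) = 2*l*(4 + l))
k(P) = ⅓
k(j(1/(4 + 1/5)))*x(-7) = (2*(-7)*(4 - 7))/3 = (2*(-7)*(-3))/3 = (⅓)*42 = 14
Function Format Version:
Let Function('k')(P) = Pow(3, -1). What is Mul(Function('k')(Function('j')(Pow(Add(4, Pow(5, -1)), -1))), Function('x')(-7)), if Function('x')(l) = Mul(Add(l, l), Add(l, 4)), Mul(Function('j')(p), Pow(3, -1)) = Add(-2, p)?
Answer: 14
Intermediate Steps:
Function('j')(p) = Add(-6, Mul(3, p)) (Function('j')(p) = Mul(3, Add(-2, p)) = Add(-6, Mul(3, p)))
Function('x')(l) = Mul(2, l, Add(4, l)) (Function('x')(l) = Mul(Mul(2, l), Add(4, l)) = Mul(2, l, Add(4, l)))
Function('k')(P) = Rational(1, 3)
Mul(Function('k')(Function('j')(Pow(Add(4, Pow(5, -1)), -1))), Function('x')(-7)) = Mul(Rational(1, 3), Mul(2, -7, Add(4, -7))) = Mul(Rational(1, 3), Mul(2, -7, -3)) = Mul(Rational(1, 3), 42) = 14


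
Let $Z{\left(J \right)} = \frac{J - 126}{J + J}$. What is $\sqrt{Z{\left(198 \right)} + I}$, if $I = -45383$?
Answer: $\frac{i \sqrt{5491321}}{11} \approx 213.03 i$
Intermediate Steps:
$Z{\left(J \right)} = \frac{-126 + J}{2 J}$
$\sqrt{Z{\left(198 \right)} + I} = \sqrt{\frac{-126 + 198}{2 \cdot 198} - 45383} = \sqrt{\frac{1}{2} \cdot \frac{1}{198} \cdot 72 - 45383} = \sqrt{\frac{2}{11} - 45383} = \sqrt{- \frac{499211}{11}} = \frac{i \sqrt{5491321}}{11}$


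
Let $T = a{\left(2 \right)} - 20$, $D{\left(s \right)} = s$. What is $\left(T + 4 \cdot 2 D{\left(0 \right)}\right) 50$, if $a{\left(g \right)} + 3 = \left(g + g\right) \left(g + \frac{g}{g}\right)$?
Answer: $-550$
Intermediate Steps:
$a{\left(g \right)} = -3 + 2 g \left(1 + g\right)$ ($a{\left(g \right)} = -3 + \left(g + g\right) \left(g + \frac{g}{g}\right) = -3 + 2 g \left(g + 1\right) = -3 + 2 g \left(1 + g\right)$)
$T = -11$ ($T = \left(-3 + 2 \cdot 2 + 2 \cdot 2^{2}\right) - 20 = \left(-3 + 4 + 2 \cdot 4\right) - 20 = \left(-3 + 4 + 8\right) - 20 = 9 - 20 = -11$)
$\left(T + 4 \cdot 2 D{\left(0 \right)}\right) 50 = \left(-11 + 4 \cdot 2 \cdot 0\right) 50 = \left(-11 + 8 \cdot 0\right) 50 = \left(-11 + 0\right) 50 = \left(-11\right) 50 = -550$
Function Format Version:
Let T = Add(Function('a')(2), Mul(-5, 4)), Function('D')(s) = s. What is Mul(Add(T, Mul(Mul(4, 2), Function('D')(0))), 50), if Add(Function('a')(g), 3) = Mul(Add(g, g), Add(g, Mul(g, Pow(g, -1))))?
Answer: -550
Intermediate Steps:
Function('a')(g) = Add(-3, Mul(2, g, Add(1, g))) (Function('a')(g) = Add(-3, Mul(Add(g, g), Add(g, Mul(g, Pow(g, -1))))) = Add(-3, Mul(Mul(2, g), Add(g, 1))) = Add(-3, Mul(Mul(2, g), Add(1, g))) = Add(-3, Mul(2, g, Add(1, g))))
T = -11 (T = Add(Add(-3, Mul(2, 2), Mul(2, Pow(2, 2))), Mul(-5, 4)) = Add(Add(-3, 4, Mul(2, 4)), -20) = Add(Add(-3, 4, 8), -20) = Add(9, -20) = -11)
Mul(Add(T, Mul(Mul(4, 2), Function('D')(0))), 50) = Mul(Add(-11, Mul(Mul(4, 2), 0)), 50) = Mul(Add(-11, Mul(8, 0)), 50) = Mul(Add(-11, 0), 50) = Mul(-11, 50) = -550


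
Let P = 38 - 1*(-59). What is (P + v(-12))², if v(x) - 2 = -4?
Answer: 9025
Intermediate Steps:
P = 97 (P = 38 + 59 = 97)
v(x) = -2 (v(x) = 2 - 4 = -2)
(P + v(-12))² = (97 - 2)² = 95² = 9025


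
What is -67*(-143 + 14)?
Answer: 8643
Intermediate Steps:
-67*(-143 + 14) = -67*(-129) = 8643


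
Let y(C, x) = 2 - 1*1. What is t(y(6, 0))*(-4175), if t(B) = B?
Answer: -4175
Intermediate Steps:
y(C, x) = 1 (y(C, x) = 2 - 1 = 1)
t(y(6, 0))*(-4175) = 1*(-4175) = -4175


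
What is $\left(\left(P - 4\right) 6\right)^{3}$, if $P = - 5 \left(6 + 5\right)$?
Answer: $-44361864$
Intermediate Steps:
$P = -55$ ($P = \left(-5\right) 11 = -55$)
$\left(\left(P - 4\right) 6\right)^{3} = \left(\left(-55 - 4\right) 6\right)^{3} = \left(\left(-59\right) 6\right)^{3} = \left(-354\right)^{3} = -44361864$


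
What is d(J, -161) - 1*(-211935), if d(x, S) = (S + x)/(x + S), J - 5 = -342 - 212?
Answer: 211936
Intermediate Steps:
J = -549 (J = 5 + (-342 - 212) = 5 - 554 = -549)
d(x, S) = 1 (d(x, S) = (S + x)/(S + x) = 1)
d(J, -161) - 1*(-211935) = 1 - 1*(-211935) = 1 + 211935 = 211936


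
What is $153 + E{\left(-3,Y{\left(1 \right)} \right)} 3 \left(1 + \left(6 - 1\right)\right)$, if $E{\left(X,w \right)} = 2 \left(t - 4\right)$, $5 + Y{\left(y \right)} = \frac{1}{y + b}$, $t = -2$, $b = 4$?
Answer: $-63$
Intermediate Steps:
$Y{\left(y \right)} = -5 + \frac{1}{4 + y}$ ($Y{\left(y \right)} = -5 + \frac{1}{y + 4} = -5 + \frac{1}{4 + y}$)
$E{\left(X,w \right)} = -12$ ($E{\left(X,w \right)} = 2 \left(-2 - 4\right) = 2 \left(-6\right) = -12$)
$153 + E{\left(-3,Y{\left(1 \right)} \right)} 3 \left(1 + \left(6 - 1\right)\right) = 153 - 12 \cdot 3 \left(1 + \left(6 - 1\right)\right) = 153 - 12 \cdot 3 \left(1 + 5\right) = 153 - 12 \cdot 3 \cdot 6 = 153 - 216 = -63$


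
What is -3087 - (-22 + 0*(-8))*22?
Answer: -2603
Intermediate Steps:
-3087 - (-22 + 0*(-8))*22 = -3087 - (-22 + 0)*22 = -3087 - (-22)*22 = -3087 - 1*(-484) = -3087 + 484 = -2603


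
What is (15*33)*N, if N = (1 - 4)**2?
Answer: 4455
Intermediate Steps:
N = 9 (N = (-3)**2 = 9)
(15*33)*N = (15*33)*9 = 495*9 = 4455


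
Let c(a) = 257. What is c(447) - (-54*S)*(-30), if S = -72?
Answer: 116897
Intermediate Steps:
c(447) - (-54*S)*(-30) = 257 - (-54*(-72))*(-30) = 257 - 3888*(-30) = 257 - 1*(-116640) = 257 + 116640 = 116897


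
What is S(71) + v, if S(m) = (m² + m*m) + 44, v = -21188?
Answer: -11062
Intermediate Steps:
S(m) = 44 + 2*m² (S(m) = (m² + m²) + 44 = 2*m² + 44 = 44 + 2*m²)
S(71) + v = (44 + 2*71²) - 21188 = (44 + 2*5041) - 21188 = (44 + 10082) - 21188 = 10126 - 21188 = -11062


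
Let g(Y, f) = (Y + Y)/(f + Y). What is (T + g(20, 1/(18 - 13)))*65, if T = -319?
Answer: -2081235/101 ≈ -20606.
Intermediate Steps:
g(Y, f) = 2*Y/(Y + f) (g(Y, f) = (2*Y)/(Y + f) = 2*Y/(Y + f))
(T + g(20, 1/(18 - 13)))*65 = (-319 + 2*20/(20 + 1/(18 - 13)))*65 = (-319 + 2*20/(20 + 1/5))*65 = (-319 + 2*20/(101/5))*65 = (-319 + 2*20*(5/101))*65 = (-319 + 200/101)*65 = -32019/101*65 = -2081235/101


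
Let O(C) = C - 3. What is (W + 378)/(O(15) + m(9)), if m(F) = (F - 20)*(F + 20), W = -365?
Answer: -13/307 ≈ -0.042345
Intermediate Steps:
m(F) = (-20 + F)*(20 + F)
O(C) = -3 + C
(W + 378)/(O(15) + m(9)) = (-365 + 378)/((-3 + 15) + (-400 + 9**2)) = 13/(12 + (-400 + 81)) = 13/(12 - 319) = 13/(-307) = 13*(-1/307) = -13/307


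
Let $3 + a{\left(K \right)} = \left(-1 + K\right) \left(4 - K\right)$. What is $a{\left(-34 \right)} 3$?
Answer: $-3999$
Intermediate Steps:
$a{\left(K \right)} = -3 + \left(-1 + K\right) \left(4 - K\right)$
$a{\left(-34 \right)} 3 = \left(-7 - \left(-34\right)^{2} + 5 \left(-34\right)\right) 3 = \left(-7 - 1156 - 170\right) 3 = \left(-1333\right) 3 = -3999$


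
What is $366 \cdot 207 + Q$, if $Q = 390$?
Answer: $76152$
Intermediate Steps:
$366 \cdot 207 + Q = 366 \cdot 207 + 390 = 75762 + 390 = 76152$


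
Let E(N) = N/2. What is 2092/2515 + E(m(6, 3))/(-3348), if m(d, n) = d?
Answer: 2332157/2806740 ≈ 0.83091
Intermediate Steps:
E(N) = N/2 (E(N) = N*(1/2) = N/2)
2092/2515 + E(m(6, 3))/(-3348) = 2092/2515 + ((1/2)*6)/(-3348) = 2092*(1/2515) + 3*(-1/3348) = 2092/2515 - 1/1116 = 2332157/2806740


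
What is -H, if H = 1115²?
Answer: -1243225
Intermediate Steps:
H = 1243225
-H = -1*1243225 = -1243225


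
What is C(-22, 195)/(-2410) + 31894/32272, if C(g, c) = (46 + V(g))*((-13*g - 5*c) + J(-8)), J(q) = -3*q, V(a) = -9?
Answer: 43545855/3888776 ≈ 11.198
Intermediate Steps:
C(g, c) = 888 - 481*g - 185*c (C(g, c) = (46 - 9)*((-13*g - 5*c) - 3*(-8)) = 37*((-13*g - 5*c) + 24) = 37*(24 - 13*g - 5*c) = 888 - 481*g - 185*c)
C(-22, 195)/(-2410) + 31894/32272 = (888 - 481*(-22) - 185*195)/(-2410) + 31894/32272 = (888 + 10582 - 36075)*(-1/2410) + 31894*(1/32272) = -24605*(-1/2410) + 15947/16136 = 4921/482 + 15947/16136 = 43545855/3888776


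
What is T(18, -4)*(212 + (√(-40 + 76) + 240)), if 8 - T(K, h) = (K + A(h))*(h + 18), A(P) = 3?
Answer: -130988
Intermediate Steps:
T(K, h) = 8 - (3 + K)*(18 + h) (T(K, h) = 8 - (K + 3)*(h + 18) = 8 - (3 + K)*(18 + h))
T(18, -4)*(212 + (√(-40 + 76) + 240)) = (-46 - 18*18 - 3*(-4) - 1*18*(-4))*(212 + (√(-40 + 76) + 240)) = (-46 - 324 + 12 + 72)*(212 + (√36 + 240)) = -286*(212 + (6 + 240)) = -286*(212 + 246) = -286*458 = -130988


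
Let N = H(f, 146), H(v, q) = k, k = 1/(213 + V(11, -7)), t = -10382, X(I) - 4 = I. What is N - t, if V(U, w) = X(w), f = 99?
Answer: 2180221/210 ≈ 10382.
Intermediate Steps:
X(I) = 4 + I
V(U, w) = 4 + w
k = 1/210 (k = 1/(213 + (4 - 7)) = 1/(213 - 3) = 1/210 ≈ 0.0047619)
H(v, q) = 1/210
N = 1/210 ≈ 0.0047619
N - t = 1/210 - 1*(-10382) = 1/210 + 10382 = 2180221/210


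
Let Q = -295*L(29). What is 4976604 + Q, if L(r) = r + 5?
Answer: 4966574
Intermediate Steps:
L(r) = 5 + r
Q = -10030 (Q = -295*(5 + 29) = -295*34 = -10030)
4976604 + Q = 4976604 - 10030 = 4966574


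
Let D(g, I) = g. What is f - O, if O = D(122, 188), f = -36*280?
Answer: -10202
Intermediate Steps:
f = -10080
O = 122
f - O = -10080 - 1*122 = -10080 - 122 = -10202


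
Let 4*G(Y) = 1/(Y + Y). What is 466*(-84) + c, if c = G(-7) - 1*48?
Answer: -2194753/56 ≈ -39192.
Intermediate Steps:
G(Y) = 1/(8*Y) (G(Y) = 1/(4*(Y + Y)) = 1/(4*((2*Y))) = (1/(2*Y))/4 = 1/(8*Y))
c = -2689/56 (c = (⅛)/(-7) - 1*48 = (⅛)*(-⅐) - 48 = -1/56 - 48 = -2689/56 ≈ -48.018)
466*(-84) + c = 466*(-84) - 2689/56 = -39144 - 2689/56 = -2194753/56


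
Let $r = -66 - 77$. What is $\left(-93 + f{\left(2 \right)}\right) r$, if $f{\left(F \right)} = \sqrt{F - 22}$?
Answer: $13299 - 286 i \sqrt{5} \approx 13299.0 - 639.52 i$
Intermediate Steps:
$f{\left(F \right)} = \sqrt{-22 + F}$
$r = -143$
$\left(-93 + f{\left(2 \right)}\right) r = \left(-93 + \sqrt{-22 + 2}\right) \left(-143\right) = \left(-93 + \sqrt{-20}\right) \left(-143\right) = \left(-93 + 2 i \sqrt{5}\right) \left(-143\right) = 13299 - 286 i \sqrt{5}$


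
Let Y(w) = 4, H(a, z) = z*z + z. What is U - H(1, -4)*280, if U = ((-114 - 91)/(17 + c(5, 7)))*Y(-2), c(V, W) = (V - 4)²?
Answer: -30650/9 ≈ -3405.6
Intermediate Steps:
H(a, z) = z + z² (H(a, z) = z² + z = z + z²)
c(V, W) = (-4 + V)²
U = -410/9 (U = ((-114 - 91)/(17 + (-4 + 5)²))*4 = -205/(17 + 1²)*4 = -205/(17 + 1)*4 = -205/18*4 = -410/9 ≈ -45.556)
U - H(1, -4)*280 = -410/9 - (-4*(1 - 4))*280 = -410/9 - (-4*(-3))*280 = -410/9 - 12*280 = -410/9 - 1*3360 = -410/9 - 3360 = -30650/9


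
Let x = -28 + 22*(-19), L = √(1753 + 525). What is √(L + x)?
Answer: √(-446 + √2278) ≈ 19.957*I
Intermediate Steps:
L = √2278 ≈ 47.728
x = -446 (x = -28 - 418 = -446)
√(L + x) = √(√2278 - 446) = √(-446 + √2278)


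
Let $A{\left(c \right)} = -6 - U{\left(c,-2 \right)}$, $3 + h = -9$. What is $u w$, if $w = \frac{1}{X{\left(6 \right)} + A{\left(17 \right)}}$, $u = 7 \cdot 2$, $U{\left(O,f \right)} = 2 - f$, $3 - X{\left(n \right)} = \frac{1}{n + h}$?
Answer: $- \frac{84}{41} \approx -2.0488$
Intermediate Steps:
$h = -12$ ($h = -3 - 9 = -12$)
$X{\left(n \right)} = 3 - \frac{1}{-12 + n}$ ($X{\left(n \right)} = 3 - \frac{1}{n - 12} = 3 - \frac{1}{-12 + n}$)
$u = 14$
$A{\left(c \right)} = -10$ ($A{\left(c \right)} = -6 - \left(2 - -2\right) = -6 - \left(2 + 2\right) = -6 - 4 = -10$)
$w = - \frac{6}{41}$ ($w = \frac{1}{\frac{-37 + 3 \cdot 6}{-12 + 6} - 10} = \frac{1}{\frac{-37 + 18}{-6} - 10} = \frac{1}{\left(- \frac{1}{6}\right) \left(-19\right) - 10} = \frac{1}{\frac{19}{6} - 10} = \frac{1}{- \frac{41}{6}} = - \frac{6}{41} \approx -0.14634$)
$u w = 14 \left(- \frac{6}{41}\right) = - \frac{84}{41}$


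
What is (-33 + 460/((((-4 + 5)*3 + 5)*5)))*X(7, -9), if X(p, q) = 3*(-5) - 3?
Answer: 387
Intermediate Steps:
X(p, q) = -18 (X(p, q) = -15 - 3 = -18)
(-33 + 460/((((-4 + 5)*3 + 5)*5)))*X(7, -9) = (-33 + 460/((((-4 + 5)*3 + 5)*5)))*(-18) = (-33 + 460/(((1*3 + 5)*5)))*(-18) = (-33 + 460/(((3 + 5)*5)))*(-18) = (-33 + 460/((8*5)))*(-18) = (-33 + 460/40)*(-18) = (-33 + 460*(1/40))*(-18) = (-33 + 23/2)*(-18) = -43/2*(-18) = 387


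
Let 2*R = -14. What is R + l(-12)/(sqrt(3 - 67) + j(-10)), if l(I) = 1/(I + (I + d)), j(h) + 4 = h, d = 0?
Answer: -21833/3120 + I/780 ≈ -6.9978 + 0.0012821*I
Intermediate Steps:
R = -7 (R = (1/2)*(-14) = -7)
j(h) = -4 + h
l(I) = 1/(2*I) (l(I) = 1/(I + (I + 0)) = 1/(I + I) = 1/(2*I))
R + l(-12)/(sqrt(3 - 67) + j(-10)) = -7 + ((1/2)/(-12))/(sqrt(3 - 67) + (-4 - 10)) = -7 + ((1/2)*(-1/12))/(sqrt(-64) - 14) = -7 - 1/(24*(8*I - 14)) = -7 - (-14 - 8*I)/260/24 = -7 - (-14 - 8*I)/6240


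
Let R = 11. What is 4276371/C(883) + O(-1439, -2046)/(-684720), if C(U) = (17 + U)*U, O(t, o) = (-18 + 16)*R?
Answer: 8133706207/1511519400 ≈ 5.3811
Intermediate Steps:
O(t, o) = -22 (O(t, o) = (-18 + 16)*11 = -2*11 = -22)
C(U) = U*(17 + U)
4276371/C(883) + O(-1439, -2046)/(-684720) = 4276371/((883*(17 + 883))) - 22/(-684720) = 4276371/((883*900)) - 22*(-1/684720) = 4276371/794700 + 11/342360 = 4276371*(1/794700) + 11/342360 = 1425457/264900 + 11/342360 = 8133706207/1511519400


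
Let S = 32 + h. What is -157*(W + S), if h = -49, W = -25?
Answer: 6594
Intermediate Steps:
S = -17 (S = 32 - 49 = -17)
-157*(W + S) = -157*(-25 - 17) = -157*(-42) = 6594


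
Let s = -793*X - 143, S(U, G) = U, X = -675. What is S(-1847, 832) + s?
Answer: 533285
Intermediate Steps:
s = 535132 (s = -793*(-675) - 143 = 535275 - 143 = 535132)
S(-1847, 832) + s = -1847 + 535132 = 533285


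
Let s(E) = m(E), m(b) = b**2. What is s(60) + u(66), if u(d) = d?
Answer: 3666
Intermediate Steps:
s(E) = E**2
s(60) + u(66) = 60**2 + 66 = 3600 + 66 = 3666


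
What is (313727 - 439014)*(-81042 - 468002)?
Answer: 68788075628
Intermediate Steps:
(313727 - 439014)*(-81042 - 468002) = -125287*(-549044) = 68788075628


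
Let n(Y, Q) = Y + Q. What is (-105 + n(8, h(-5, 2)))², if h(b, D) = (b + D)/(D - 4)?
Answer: 36481/4 ≈ 9120.3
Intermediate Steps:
h(b, D) = (D + b)/(-4 + D)
n(Y, Q) = Q + Y
(-105 + n(8, h(-5, 2)))² = (-105 + ((2 - 5)/(-4 + 2) + 8))² = (-105 + (-3/(-2) + 8))² = (-105 + (-½*(-3) + 8))² = (-105 + (3/2 + 8))² = (-105 + 19/2)² = (-191/2)² = 36481/4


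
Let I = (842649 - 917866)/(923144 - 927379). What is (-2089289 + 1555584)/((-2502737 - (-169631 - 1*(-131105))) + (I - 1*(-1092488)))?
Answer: 2260240675/5809171688 ≈ 0.38908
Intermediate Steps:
I = 75217/4235 (I = -75217/(-4235) = -75217*(-1/4235) = 75217/4235 ≈ 17.761)
(-2089289 + 1555584)/((-2502737 - (-169631 - 1*(-131105))) + (I - 1*(-1092488))) = (-2089289 + 1555584)/((-2502737 - (-169631 - 1*(-131105))) + (75217/4235 - 1*(-1092488))) = -533705/((-2502737 - (-169631 + 131105)) + (75217/4235 + 1092488)) = -533705/((-2502737 - 1*(-38526)) + 4626761897/4235) = -533705/((-2502737 + 38526) + 4626761897/4235) = -533705/(-2464211 + 4626761897/4235) = -533705/(-5809171688/4235) = -533705*(-4235/5809171688) = 2260240675/5809171688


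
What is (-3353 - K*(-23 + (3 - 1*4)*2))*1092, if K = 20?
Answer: -3115476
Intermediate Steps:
(-3353 - K*(-23 + (3 - 1*4)*2))*1092 = (-3353 - 20*(-23 + (3 - 1*4)*2))*1092 = (-3353 - 20*(-23 + (3 - 4)*2))*1092 = (-3353 - 20*(-23 - 1*2))*1092 = (-3353 - 20*(-23 - 2))*1092 = (-3353 - 20*(-25))*1092 = (-3353 - 1*(-500))*1092 = (-3353 + 500)*1092 = -2853*1092 = -3115476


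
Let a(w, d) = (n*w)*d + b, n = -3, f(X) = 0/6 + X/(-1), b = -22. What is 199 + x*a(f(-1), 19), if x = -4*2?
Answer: 831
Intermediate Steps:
x = -8
f(X) = -X (f(X) = 0*(⅙) + X*(-1) = 0 - X = -X)
a(w, d) = -22 - 3*d*w (a(w, d) = (-3*w)*d - 22 = -3*d*w - 22 = -22 - 3*d*w)
199 + x*a(f(-1), 19) = 199 - 8*(-22 - 3*19*(-1*(-1))) = 199 - 8*(-22 - 3*19*1) = 199 - 8*(-22 - 57) = 199 - 8*(-79) = 199 + 632 = 831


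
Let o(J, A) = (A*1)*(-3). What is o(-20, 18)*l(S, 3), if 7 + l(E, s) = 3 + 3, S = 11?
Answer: 54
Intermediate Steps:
o(J, A) = -3*A (o(J, A) = A*(-3) = -3*A)
l(E, s) = -1 (l(E, s) = -7 + (3 + 3) = -7 + 6 = -1)
o(-20, 18)*l(S, 3) = -3*18*(-1) = -54*(-1) = 54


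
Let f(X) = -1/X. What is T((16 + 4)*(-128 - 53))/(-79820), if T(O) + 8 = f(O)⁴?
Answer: 1373802394879999/13707113394915200000 ≈ 0.00010023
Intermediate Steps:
T(O) = -8 + O⁻⁴ (T(O) = -8 + (-1/O)⁴ = -8 + O⁻⁴)
T((16 + 4)*(-128 - 53))/(-79820) = (-8 + ((16 + 4)*(-128 - 53))⁻⁴)/(-79820) = (-8 + (20*(-181))⁻⁴)*(-1/79820) = (-8 + (-3620)⁻⁴)*(-1/79820) = (-8 + 1/171725299360000)*(-1/79820) = -1373802394879999/171725299360000*(-1/79820) = 1373802394879999/13707113394915200000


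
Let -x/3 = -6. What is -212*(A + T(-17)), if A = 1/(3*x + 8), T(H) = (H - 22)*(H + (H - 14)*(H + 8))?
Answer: 67152590/31 ≈ 2.1662e+6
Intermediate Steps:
x = 18 (x = -3*(-6) = 18)
T(H) = (-22 + H)*(H + (-14 + H)*(8 + H))
A = 1/62 (A = 1/(3*18 + 8) = 1/(54 + 8) = 1/62 ≈ 0.016129)
-212*(A + T(-17)) = -212*(1/62 + (2464 + (-17)³ - 27*(-17)² - 2*(-17))) = -212*(1/62 + (2464 - 4913 - 27*289 + 34)) = -212*(1/62 + (2464 - 4913 - 7803 + 34)) = -212*(1/62 - 10218) = -212*(-633515/62) = 67152590/31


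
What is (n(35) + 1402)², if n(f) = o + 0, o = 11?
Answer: 1996569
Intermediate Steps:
n(f) = 11 (n(f) = 11 + 0 = 11)
(n(35) + 1402)² = (11 + 1402)² = 1413² = 1996569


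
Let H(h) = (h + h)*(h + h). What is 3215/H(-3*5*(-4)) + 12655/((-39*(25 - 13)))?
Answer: -1004041/37440 ≈ -26.817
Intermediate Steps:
H(h) = 4*h² (H(h) = (2*h)*(2*h) = 4*h²)
3215/H(-3*5*(-4)) + 12655/((-39*(25 - 13))) = 3215/((4*(-3*5*(-4))²)) + 12655/((-39*(25 - 13))) = 3215/((4*(-15*(-4))²)) + 12655/((-39*12)) = 3215/((4*60²)) + 12655/(-468) = 3215/((4*3600)) + 12655*(-1/468) = 3215/14400 - 12655/468 = 3215*(1/14400) - 12655/468 = 643/2880 - 12655/468 = -1004041/37440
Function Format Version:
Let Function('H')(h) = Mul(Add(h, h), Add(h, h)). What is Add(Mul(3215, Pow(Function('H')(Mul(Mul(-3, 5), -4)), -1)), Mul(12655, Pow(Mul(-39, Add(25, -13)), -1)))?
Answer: Rational(-1004041, 37440) ≈ -26.817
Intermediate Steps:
Function('H')(h) = Mul(4, Pow(h, 2)) (Function('H')(h) = Mul(Mul(2, h), Mul(2, h)) = Mul(4, Pow(h, 2)))
Add(Mul(3215, Pow(Function('H')(Mul(Mul(-3, 5), -4)), -1)), Mul(12655, Pow(Mul(-39, Add(25, -13)), -1))) = Add(Mul(3215, Pow(Mul(4, Pow(Mul(Mul(-3, 5), -4), 2)), -1)), Mul(12655, Pow(Mul(-39, Add(25, -13)), -1))) = Add(Mul(3215, Pow(Mul(4, Pow(Mul(-15, -4), 2)), -1)), Mul(12655, Pow(Mul(-39, 12), -1))) = Add(Mul(3215, Pow(Mul(4, Pow(60, 2)), -1)), Mul(12655, Pow(-468, -1))) = Add(Mul(3215, Pow(Mul(4, 3600), -1)), Mul(12655, Rational(-1, 468))) = Add(Mul(3215, Pow(14400, -1)), Rational(-12655, 468)) = Add(Mul(3215, Rational(1, 14400)), Rational(-12655, 468)) = Add(Rational(643, 2880), Rational(-12655, 468)) = Rational(-1004041, 37440)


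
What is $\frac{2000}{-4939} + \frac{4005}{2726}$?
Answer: $\frac{14328695}{13463714} \approx 1.0642$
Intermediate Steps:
$\frac{2000}{-4939} + \frac{4005}{2726} = 2000 \left(- \frac{1}{4939}\right) + 4005 \cdot \frac{1}{2726} = - \frac{2000}{4939} + \frac{4005}{2726} = \frac{14328695}{13463714}$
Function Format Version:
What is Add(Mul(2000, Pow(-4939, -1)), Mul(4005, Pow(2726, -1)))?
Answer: Rational(14328695, 13463714) ≈ 1.0642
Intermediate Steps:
Add(Mul(2000, Pow(-4939, -1)), Mul(4005, Pow(2726, -1))) = Add(Mul(2000, Rational(-1, 4939)), Mul(4005, Rational(1, 2726))) = Add(Rational(-2000, 4939), Rational(4005, 2726)) = Rational(14328695, 13463714)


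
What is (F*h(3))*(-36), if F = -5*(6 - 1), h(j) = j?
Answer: 2700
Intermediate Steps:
F = -25 (F = -5*5 = -25)
(F*h(3))*(-36) = -25*3*(-36) = -75*(-36) = 2700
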